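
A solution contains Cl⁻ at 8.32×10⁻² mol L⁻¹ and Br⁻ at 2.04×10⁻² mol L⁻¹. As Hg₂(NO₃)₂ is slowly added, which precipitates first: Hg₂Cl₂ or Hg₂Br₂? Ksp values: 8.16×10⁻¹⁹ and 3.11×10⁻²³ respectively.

Hg₂Br₂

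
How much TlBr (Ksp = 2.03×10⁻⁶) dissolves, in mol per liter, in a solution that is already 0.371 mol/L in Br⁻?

5.47×10⁻⁶ M

TlBr(s) ⇌ Tl⁺(aq) + Br⁻(aq)
Let s be the solubility of TlBr here. The common ion gives [Br⁻] ≈ 0.371 mol/L, and [Tl⁺] = s.
Ksp = [Tl⁺][Br⁻] = s(0.371)
s = 2.03×10⁻⁶ / (0.371) = 5.47×10⁻⁶
s = 5.47×10⁻⁶ mol/L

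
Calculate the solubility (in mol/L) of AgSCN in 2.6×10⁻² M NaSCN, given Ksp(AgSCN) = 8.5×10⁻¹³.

3.3×10⁻¹¹ M

AgSCN(s) ⇌ Ag⁺(aq) + SCN⁻(aq)
SCN⁻ is already present at 2.6×10⁻² M. If s mol/L of AgSCN dissolves, [Ag⁺] = s while [SCN⁻] ≈ 2.6×10⁻² M.
Ksp = [Ag⁺][SCN⁻] = s(2.6×10⁻²)
s = 8.5×10⁻¹³ / (2.6×10⁻²) = 3.3×10⁻¹¹
s = 3.3×10⁻¹¹ M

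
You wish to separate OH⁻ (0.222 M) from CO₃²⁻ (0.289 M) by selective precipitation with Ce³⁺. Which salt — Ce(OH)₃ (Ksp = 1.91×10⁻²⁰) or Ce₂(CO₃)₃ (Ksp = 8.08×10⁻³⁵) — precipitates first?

Ce(OH)₃

Precipitation of each salt begins when its ion product equals Ksp.
For Ce(OH)₃: [Ce³⁺] = (Ksp/[OH⁻]^3) = 1.75×10⁻¹⁸ M
For Ce₂(CO₃)₃: [Ce³⁺] = (Ksp/[CO₃²⁻]^3)^(1/2) = 5.79×10⁻¹⁷ M
The smaller threshold [Ce³⁺] is reached first, so Ce(OH)₃ precipitates first.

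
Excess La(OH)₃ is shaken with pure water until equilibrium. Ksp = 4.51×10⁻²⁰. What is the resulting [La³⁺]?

La(OH)₃(s) ⇌ La³⁺(aq) + 3 OH⁻(aq)
With molar solubility s: [La³⁺] = s, [OH⁻] = 3s.
Ksp = [La³⁺][OH⁻]^3 = s · (3s)^3 = 27s^4 = 4.51×10⁻²⁰
s = 6.39×10⁻⁶ mol L⁻¹
[La³⁺] = s = 6.39×10⁻⁶ mol L⁻¹

6.39×10⁻⁶ M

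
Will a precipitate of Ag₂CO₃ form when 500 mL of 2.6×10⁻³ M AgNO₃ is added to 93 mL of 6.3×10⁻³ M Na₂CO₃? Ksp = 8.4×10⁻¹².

Yes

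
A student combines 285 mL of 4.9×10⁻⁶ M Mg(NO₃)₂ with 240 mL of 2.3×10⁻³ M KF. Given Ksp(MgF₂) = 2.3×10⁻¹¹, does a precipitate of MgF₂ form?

No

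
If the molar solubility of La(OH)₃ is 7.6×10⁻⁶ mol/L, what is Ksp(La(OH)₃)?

La(OH)₃(s) ⇌ La³⁺(aq) + 3 OH⁻(aq)
Let s be the molar solubility. Then [La³⁺] = s and [OH⁻] = 3s.
Ksp = [La³⁺][OH⁻]^3 = s · (3s)^3 = 27s^4
Ksp = 27 × (7.6×10⁻⁶)^4 = 9.0×10⁻²⁰

Ksp = 9.0×10⁻²⁰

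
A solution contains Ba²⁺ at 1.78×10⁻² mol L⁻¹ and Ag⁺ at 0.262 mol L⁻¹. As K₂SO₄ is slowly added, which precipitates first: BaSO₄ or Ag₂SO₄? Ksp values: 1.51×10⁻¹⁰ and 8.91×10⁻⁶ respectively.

BaSO₄

Precipitation of each salt begins when its ion product equals Ksp.
For BaSO₄: [SO₄²⁻] = (Ksp/[Ba²⁺]) = 8.48×10⁻⁹ mol L⁻¹
For Ag₂SO₄: [SO₄²⁻] = (Ksp/[Ag⁺]^2) = 1.30×10⁻⁴ mol L⁻¹
The smaller threshold [SO₄²⁻] is reached first, so BaSO₄ precipitates first.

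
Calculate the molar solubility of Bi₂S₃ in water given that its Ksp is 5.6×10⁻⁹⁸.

Bi₂S₃(s) ⇌ 2 Bi³⁺(aq) + 3 S²⁻(aq)
Let s be the molar solubility. Then [Bi³⁺] = 2s and [S²⁻] = 3s.
Ksp = [Bi³⁺]^2[S²⁻]^3 = (2s)^2 · (3s)^3 = 108s^5
108s^5 = 5.6×10⁻⁹⁸  ⇒  s^5 = 5.2×10⁻¹⁰⁰
s = (5.2×10⁻¹⁰⁰)^(1/5) = 1.4×10⁻²⁰ mol L⁻¹

1.4×10⁻²⁰ M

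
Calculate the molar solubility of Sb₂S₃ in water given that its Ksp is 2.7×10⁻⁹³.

Sb₂S₃(s) ⇌ 2 Sb³⁺(aq) + 3 S²⁻(aq)
For each mole of Sb₂S₃ that dissolves per liter, [Sb³⁺] = 2s and [S²⁻] = 3s; let s denote this solubility.
Ksp = [Sb³⁺]^2[S²⁻]^3 = (2s)^2 · (3s)^3 = 108s^5
108s^5 = 2.7×10⁻⁹³  ⇒  s^5 = 2.5×10⁻⁹⁵
Taking the 5th root, s = 1.2×10⁻¹⁹ mol/L.

1.2×10⁻¹⁹ M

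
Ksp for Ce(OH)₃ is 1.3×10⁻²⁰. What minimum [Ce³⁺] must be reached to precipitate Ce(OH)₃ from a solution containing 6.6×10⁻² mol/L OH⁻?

4.5×10⁻¹⁷ M

Precipitation of each salt begins when its ion product equals Ksp.
Ce(OH)₃(s) ⇌ Ce³⁺(aq) + 3 OH⁻(aq)
Ksp = [Ce³⁺][OH⁻]^3 = [Ce³⁺](6.6×10⁻²)^3
[Ce³⁺] = 1.3×10⁻²⁰ / (6.6×10⁻²)^3 = 4.5×10⁻¹⁷
[Ce³⁺] = 4.5×10⁻¹⁷ mol/L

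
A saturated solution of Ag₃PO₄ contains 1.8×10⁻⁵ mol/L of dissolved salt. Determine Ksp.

Ag₃PO₄(s) ⇌ 3 Ag⁺(aq) + PO₄³⁻(aq)
Let s be the molar solubility. Then [Ag⁺] = 3s and [PO₄³⁻] = s.
Ksp = [Ag⁺]^3[PO₄³⁻] = (3s)^3 · s = 27s^4
Ksp = 27 × (1.8×10⁻⁵)^4 = 2.8×10⁻¹⁸

Ksp = 2.8×10⁻¹⁸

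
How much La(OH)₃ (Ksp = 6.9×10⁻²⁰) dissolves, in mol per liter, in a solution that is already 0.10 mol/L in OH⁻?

La(OH)₃(s) ⇌ La³⁺(aq) + 3 OH⁻(aq)
The solution already contains OH⁻ at 0.10 mol/L. Let s be the molar solubility of La(OH)₃.
[OH⁻] ≈ 0.10 mol/L (common ion dominates); [La³⁺] = s.
Ksp = [La³⁺][OH⁻]^3 = s(0.10)^3
s = 6.9×10⁻²⁰ / (0.10)^3 = 6.9×10⁻¹⁷
s = 6.9×10⁻¹⁷ mol/L

6.9×10⁻¹⁷ M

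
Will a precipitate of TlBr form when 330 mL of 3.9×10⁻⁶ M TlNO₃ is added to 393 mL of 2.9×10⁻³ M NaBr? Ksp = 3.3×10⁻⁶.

No

The combined volume is 723 mL.
[Tl⁺] = (3.9×10⁻⁶)(330)/723 = 1.8×10⁻⁶ M
[Br⁻] = (2.9×10⁻³)(393)/723 = 1.6×10⁻³ M
Q = [Tl⁺][Br⁻] = 2.8×10⁻⁹
Q = 2.8×10⁻⁹ < Ksp = 3.3×10⁻⁶, so the solution is unsaturated and no precipitate forms.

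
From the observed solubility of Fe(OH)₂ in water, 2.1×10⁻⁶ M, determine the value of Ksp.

Ksp = 3.7×10⁻¹⁷

Fe(OH)₂(s) ⇌ Fe²⁺(aq) + 2 OH⁻(aq)
With molar solubility s: [Fe²⁺] = s, [OH⁻] = 2s.
Ksp = [Fe²⁺][OH⁻]^2 = s · (2s)^2 = 4s^3
Ksp = 4 × (2.1×10⁻⁶)^3 = 3.7×10⁻¹⁷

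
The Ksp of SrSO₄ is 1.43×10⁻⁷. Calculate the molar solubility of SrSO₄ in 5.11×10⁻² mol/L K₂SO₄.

2.80×10⁻⁶ M

SrSO₄(s) ⇌ Sr²⁺(aq) + SO₄²⁻(aq)
Let s be the solubility of SrSO₄ here. The common ion gives [SO₄²⁻] ≈ 5.11×10⁻² mol/L, and [Sr²⁺] = s.
Ksp = [Sr²⁺][SO₄²⁻] = s(5.11×10⁻²)
s = 1.43×10⁻⁷ / (5.11×10⁻²) = 2.80×10⁻⁶
s = 2.80×10⁻⁶ mol/L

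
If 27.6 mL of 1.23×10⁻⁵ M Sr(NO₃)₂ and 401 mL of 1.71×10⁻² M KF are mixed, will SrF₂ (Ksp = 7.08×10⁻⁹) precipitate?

No

Total volume after mixing = 27.6 + 401 = 428.6 mL.
[Sr²⁺] = (1.23×10⁻⁵)(27.6)/428.6 = 7.92×10⁻⁷ M
[F⁻] = (1.71×10⁻²)(401)/428.6 = 1.60×10⁻² M
Q = [Sr²⁺][F⁻]^2 = 2.03×10⁻¹⁰
Q = 2.03×10⁻¹⁰ < Ksp = 7.08×10⁻⁹, so the solution is unsaturated and no precipitate forms.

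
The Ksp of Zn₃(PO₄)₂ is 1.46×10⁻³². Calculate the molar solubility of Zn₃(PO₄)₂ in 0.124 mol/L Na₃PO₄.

3.28×10⁻¹¹ M

Zn₃(PO₄)₂(s) ⇌ 3 Zn²⁺(aq) + 2 PO₄³⁻(aq)
PO₄³⁻ is already present at 0.124 mol/L. If s mol/L of Zn₃(PO₄)₂ dissolves, [Zn²⁺] = 3s while [PO₄³⁻] ≈ 0.124 mol/L.
Ksp = [Zn²⁺]^3[PO₄³⁻]^2 = (3s)^3(0.124)^2
(3s)^3 = 1.46×10⁻³² / (0.124)^2 = 9.50×10⁻³¹
s = 3.28×10⁻¹¹ mol/L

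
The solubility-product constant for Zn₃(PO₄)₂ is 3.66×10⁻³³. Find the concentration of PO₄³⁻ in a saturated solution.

2.55×10⁻⁷ M

Zn₃(PO₄)₂(s) ⇌ 3 Zn²⁺(aq) + 2 PO₄³⁻(aq)
With molar solubility s: [Zn²⁺] = 3s, [PO₄³⁻] = 2s.
Ksp = [Zn²⁺]^3[PO₄³⁻]^2 = (3s)^3 · (2s)^2 = 108s^5 = 3.66×10⁻³³
s = 1.28×10⁻⁷ mol/L
[PO₄³⁻] = 2s = 2.55×10⁻⁷ mol/L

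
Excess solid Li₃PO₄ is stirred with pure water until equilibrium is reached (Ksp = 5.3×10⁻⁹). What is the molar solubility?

Li₃PO₄(s) ⇌ 3 Li⁺(aq) + PO₄³⁻(aq)
With molar solubility s: [Li⁺] = 3s, [PO₄³⁻] = s.
Ksp = [Li⁺]^3[PO₄³⁻] = (3s)^3 · s = 27s^4
27s^4 = 5.3×10⁻⁹  ⇒  s^4 = 2.0×10⁻¹⁰
Taking the 4th root, s = 3.7×10⁻³ mol L⁻¹.

3.7×10⁻³ M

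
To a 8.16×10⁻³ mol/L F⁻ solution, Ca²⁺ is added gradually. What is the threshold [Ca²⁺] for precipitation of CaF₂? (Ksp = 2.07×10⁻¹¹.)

A salt starts to precipitate once the ion product Q reaches its Ksp.
CaF₂(s) ⇌ Ca²⁺(aq) + 2 F⁻(aq)
Ksp = [Ca²⁺][F⁻]^2 = [Ca²⁺](8.16×10⁻³)^2
[Ca²⁺] = 2.07×10⁻¹¹ / (8.16×10⁻³)^2 = 3.11×10⁻⁷
[Ca²⁺] = 3.11×10⁻⁷ mol/L

3.11×10⁻⁷ M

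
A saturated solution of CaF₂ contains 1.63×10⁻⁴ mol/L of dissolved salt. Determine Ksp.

Ksp = 1.73×10⁻¹¹

CaF₂(s) ⇌ Ca²⁺(aq) + 2 F⁻(aq)
Let s be the molar solubility. Then [Ca²⁺] = s and [F⁻] = 2s.
Ksp = [Ca²⁺][F⁻]^2 = s · (2s)^2 = 4s^3
Ksp = 4 × (1.63×10⁻⁴)^3 = 1.73×10⁻¹¹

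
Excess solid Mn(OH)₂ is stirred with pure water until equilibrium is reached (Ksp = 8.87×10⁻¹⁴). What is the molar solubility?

Mn(OH)₂(s) ⇌ Mn²⁺(aq) + 2 OH⁻(aq)
Call the molar solubility s, so that [Mn²⁺] = s and [OH⁻] = 2s.
Ksp = [Mn²⁺][OH⁻]^2 = s · (2s)^2 = 4s^3
4s^3 = 8.87×10⁻¹⁴  ⇒  s^3 = 2.22×10⁻¹⁴
s = (2.22×10⁻¹⁴)^(1/3) = 2.81×10⁻⁵ M

2.81×10⁻⁵ M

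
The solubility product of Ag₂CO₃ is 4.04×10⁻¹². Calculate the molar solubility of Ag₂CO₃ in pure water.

Ag₂CO₃(s) ⇌ 2 Ag⁺(aq) + CO₃²⁻(aq)
For each mole of Ag₂CO₃ that dissolves per liter, [Ag⁺] = 2s and [CO₃²⁻] = s; let s denote this solubility.
Ksp = [Ag⁺]^2[CO₃²⁻] = (2s)^2 · s = 4s^3
4s^3 = 4.04×10⁻¹²  ⇒  s^3 = 1.01×10⁻¹²
s = 1.00×10⁻⁴ mol/L

1.00×10⁻⁴ M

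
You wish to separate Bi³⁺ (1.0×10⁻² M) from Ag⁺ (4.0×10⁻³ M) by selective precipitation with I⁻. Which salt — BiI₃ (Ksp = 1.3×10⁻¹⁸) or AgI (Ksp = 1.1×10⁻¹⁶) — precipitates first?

AgI

Precipitation begins when Q = Ksp.
For BiI₃: [I⁻] = (Ksp/[Bi³⁺])^(1/3) = 5.1×10⁻⁶ M
For AgI: [I⁻] = (Ksp/[Ag⁺]) = 2.8×10⁻¹⁴ M
The smaller threshold [I⁻] is reached first, so AgI precipitates first.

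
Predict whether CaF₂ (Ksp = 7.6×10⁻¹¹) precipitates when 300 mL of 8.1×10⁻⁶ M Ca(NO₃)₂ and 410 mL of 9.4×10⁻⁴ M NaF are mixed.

No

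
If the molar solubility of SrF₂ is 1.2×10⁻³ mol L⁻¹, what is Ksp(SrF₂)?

SrF₂(s) ⇌ Sr²⁺(aq) + 2 F⁻(aq)
With molar solubility s: [Sr²⁺] = s, [F⁻] = 2s.
Ksp = [Sr²⁺][F⁻]^2 = s · (2s)^2 = 4s^3
Ksp = 4 × (1.2×10⁻³)^3 = 6.9×10⁻⁹

Ksp = 6.9×10⁻⁹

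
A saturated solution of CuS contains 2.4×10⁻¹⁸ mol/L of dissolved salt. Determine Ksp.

Ksp = 5.8×10⁻³⁶

CuS(s) ⇌ Cu²⁺(aq) + S²⁻(aq)
For each mole of CuS that dissolves per liter, [Cu²⁺] = s and [S²⁻] = s; let s denote this solubility.
Ksp = [Cu²⁺][S²⁻] = s · s = s^2
Ksp = (2.4×10⁻¹⁸)^2 = 5.8×10⁻³⁶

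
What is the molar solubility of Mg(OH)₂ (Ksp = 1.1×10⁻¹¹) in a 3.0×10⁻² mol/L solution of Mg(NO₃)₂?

9.6×10⁻⁶ M

Mg(OH)₂(s) ⇌ Mg²⁺(aq) + 2 OH⁻(aq)
Mg²⁺ is already present at 3.0×10⁻² mol/L. If s mol/L of Mg(OH)₂ dissolves, [OH⁻] = 2s while [Mg²⁺] ≈ 3.0×10⁻² mol/L.
Ksp = [Mg²⁺][OH⁻]^2 = (3.0×10⁻²)(2s)^2
(2s)^2 = 1.1×10⁻¹¹ / (3.0×10⁻²) = 3.7×10⁻¹⁰
s = 9.6×10⁻⁶ mol/L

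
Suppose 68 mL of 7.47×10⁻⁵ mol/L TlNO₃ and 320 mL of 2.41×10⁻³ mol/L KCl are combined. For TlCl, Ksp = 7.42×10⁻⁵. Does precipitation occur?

No

Total volume after mixing = 68 + 320 = 388 mL.
[Tl⁺] = (7.47×10⁻⁵)(68)/388 = 1.31×10⁻⁵ mol/L
[Cl⁻] = (2.41×10⁻³)(320)/388 = 1.99×10⁻³ mol/L
Q = [Tl⁺][Cl⁻] = 2.60×10⁻⁸
Since Q (2.60×10⁻⁸) is less than Ksp (7.42×10⁻⁵), no TlCl precipitates.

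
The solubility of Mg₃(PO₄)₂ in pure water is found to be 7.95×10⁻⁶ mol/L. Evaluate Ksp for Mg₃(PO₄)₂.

Ksp = 3.43×10⁻²⁴

Mg₃(PO₄)₂(s) ⇌ 3 Mg²⁺(aq) + 2 PO₄³⁻(aq)
If s mol/L of Mg₃(PO₄)₂ dissolves, [Mg²⁺] = 3s and [PO₄³⁻] = 2s.
Ksp = [Mg²⁺]^3[PO₄³⁻]^2 = (3s)^3 · (2s)^2 = 108s^5
Ksp = 108 × (7.95×10⁻⁶)^5 = 3.43×10⁻²⁴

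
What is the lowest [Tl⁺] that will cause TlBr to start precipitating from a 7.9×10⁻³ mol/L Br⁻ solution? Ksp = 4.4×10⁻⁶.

5.6×10⁻⁴ M

A salt starts to precipitate once the ion product Q reaches its Ksp.
TlBr(s) ⇌ Tl⁺(aq) + Br⁻(aq)
Ksp = [Tl⁺][Br⁻] = [Tl⁺](7.9×10⁻³)
[Tl⁺] = 4.4×10⁻⁶ / (7.9×10⁻³) = 5.6×10⁻⁴
[Tl⁺] = 5.6×10⁻⁴ mol/L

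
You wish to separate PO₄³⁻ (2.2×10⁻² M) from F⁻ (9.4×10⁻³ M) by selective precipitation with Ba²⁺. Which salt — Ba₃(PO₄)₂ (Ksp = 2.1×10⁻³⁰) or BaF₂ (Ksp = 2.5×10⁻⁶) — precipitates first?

Each salt precipitates once Q = Ksp for that salt.
For Ba₃(PO₄)₂: [Ba²⁺] = (Ksp/[PO₄³⁻]^2)^(1/3) = 1.6×10⁻⁹ M
For BaF₂: [Ba²⁺] = (Ksp/[F⁻]^2) = 2.8×10⁻² M
Since Ba₃(PO₄)₂ needs less Ba²⁺ to reach saturation, it precipitates first.

Ba₃(PO₄)₂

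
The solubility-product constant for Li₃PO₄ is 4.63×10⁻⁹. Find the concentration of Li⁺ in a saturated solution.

Li₃PO₄(s) ⇌ 3 Li⁺(aq) + PO₄³⁻(aq)
Call the molar solubility s, so that [Li⁺] = 3s and [PO₄³⁻] = s.
Ksp = [Li⁺]^3[PO₄³⁻] = (3s)^3 · s = 27s^4 = 4.63×10⁻⁹
s = 3.62×10⁻³ mol L⁻¹
[Li⁺] = 3s = 1.09×10⁻² mol L⁻¹

1.09×10⁻² M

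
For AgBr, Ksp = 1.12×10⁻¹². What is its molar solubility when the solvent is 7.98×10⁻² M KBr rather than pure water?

1.40×10⁻¹¹ M

AgBr(s) ⇌ Ag⁺(aq) + Br⁻(aq)
With Br⁻ already at 7.98×10⁻² M and s small, take [Br⁻] ≈ 7.98×10⁻² M and [Ag⁺] = s.
Ksp = [Ag⁺][Br⁻] = s(7.98×10⁻²)
s = 1.12×10⁻¹² / (7.98×10⁻²) = 1.40×10⁻¹¹
s = 1.40×10⁻¹¹ M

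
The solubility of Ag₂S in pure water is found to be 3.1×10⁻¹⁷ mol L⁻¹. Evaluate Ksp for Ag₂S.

Ksp = 1.2×10⁻⁴⁹

Ag₂S(s) ⇌ 2 Ag⁺(aq) + S²⁻(aq)
If s mol/L of Ag₂S dissolves, [Ag⁺] = 2s and [S²⁻] = s.
Ksp = [Ag⁺]^2[S²⁻] = (2s)^2 · s = 4s^3
Ksp = 4 × (3.1×10⁻¹⁷)^3 = 1.2×10⁻⁴⁹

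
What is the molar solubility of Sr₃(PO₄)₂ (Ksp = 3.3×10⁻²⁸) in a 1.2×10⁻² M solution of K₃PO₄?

Sr₃(PO₄)₂(s) ⇌ 3 Sr²⁺(aq) + 2 PO₄³⁻(aq)
PO₄³⁻ is already present at 1.2×10⁻² M. If s mol/L of Sr₃(PO₄)₂ dissolves, [Sr²⁺] = 3s while [PO₄³⁻] ≈ 1.2×10⁻² M.
Ksp = [Sr²⁺]^3[PO₄³⁻]^2 = (3s)^3(1.2×10⁻²)^2
(3s)^3 = 3.3×10⁻²⁸ / (1.2×10⁻²)^2 = 2.3×10⁻²⁴
s = 4.4×10⁻⁹ M

4.4×10⁻⁹ M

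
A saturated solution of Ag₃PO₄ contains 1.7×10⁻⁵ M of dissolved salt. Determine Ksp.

Ag₃PO₄(s) ⇌ 3 Ag⁺(aq) + PO₄³⁻(aq)
With molar solubility s: [Ag⁺] = 3s, [PO₄³⁻] = s.
Ksp = [Ag⁺]^3[PO₄³⁻] = (3s)^3 · s = 27s^4
Ksp = 27 × (1.7×10⁻⁵)^4 = 2.3×10⁻¹⁸

Ksp = 2.3×10⁻¹⁸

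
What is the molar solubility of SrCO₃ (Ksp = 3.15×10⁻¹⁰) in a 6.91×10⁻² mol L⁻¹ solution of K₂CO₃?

4.56×10⁻⁹ M

SrCO₃(s) ⇌ Sr²⁺(aq) + CO₃²⁻(aq)
The solution already contains CO₃²⁻ at 6.91×10⁻² mol L⁻¹. Let s be the molar solubility of SrCO₃.
[CO₃²⁻] ≈ 6.91×10⁻² mol L⁻¹ (common ion dominates); [Sr²⁺] = s.
Ksp = [Sr²⁺][CO₃²⁻] = s(6.91×10⁻²)
s = 3.15×10⁻¹⁰ / (6.91×10⁻²) = 4.56×10⁻⁹
s = 4.56×10⁻⁹ mol L⁻¹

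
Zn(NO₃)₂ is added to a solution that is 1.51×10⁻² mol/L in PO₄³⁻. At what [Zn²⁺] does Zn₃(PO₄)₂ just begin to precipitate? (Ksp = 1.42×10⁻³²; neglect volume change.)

3.96×10⁻¹⁰ M

The threshold for precipitation is Q = Ksp.
Zn₃(PO₄)₂(s) ⇌ 3 Zn²⁺(aq) + 2 PO₄³⁻(aq)
Ksp = [Zn²⁺]^3[PO₄³⁻]^2 = [Zn²⁺]^3(1.51×10⁻²)^2
[Zn²⁺]^3 = 1.42×10⁻³² / (1.51×10⁻²)^2 = 6.23×10⁻²⁹
[Zn²⁺] = 3.96×10⁻¹⁰ mol/L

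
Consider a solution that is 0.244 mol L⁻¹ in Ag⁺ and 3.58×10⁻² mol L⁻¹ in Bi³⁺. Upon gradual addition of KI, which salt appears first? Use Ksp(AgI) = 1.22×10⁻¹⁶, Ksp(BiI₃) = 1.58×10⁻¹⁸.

A salt starts to precipitate once the ion product Q reaches its Ksp.
For AgI: [I⁻] = (Ksp/[Ag⁺]) = 5.00×10⁻¹⁶ mol L⁻¹
For BiI₃: [I⁻] = (Ksp/[Bi³⁺])^(1/3) = 3.53×10⁻⁶ mol L⁻¹
The smaller threshold [I⁻] is reached first, so AgI precipitates first.

AgI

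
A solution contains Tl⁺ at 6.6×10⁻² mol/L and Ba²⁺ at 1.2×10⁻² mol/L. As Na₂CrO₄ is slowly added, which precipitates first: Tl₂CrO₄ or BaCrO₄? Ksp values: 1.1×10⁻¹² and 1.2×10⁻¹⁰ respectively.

The threshold for precipitation is Q = Ksp.
For Tl₂CrO₄: [CrO₄²⁻] = (Ksp/[Tl⁺]^2) = 2.5×10⁻¹⁰ mol/L
For BaCrO₄: [CrO₄²⁻] = (Ksp/[Ba²⁺]) = 1.0×10⁻⁸ mol/L
The smaller threshold [CrO₄²⁻] is reached first, so Tl₂CrO₄ precipitates first.

Tl₂CrO₄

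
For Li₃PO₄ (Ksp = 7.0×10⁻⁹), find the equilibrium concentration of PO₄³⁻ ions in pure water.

4.0×10⁻³ M

Li₃PO₄(s) ⇌ 3 Li⁺(aq) + PO₄³⁻(aq)
Call the molar solubility s, so that [Li⁺] = 3s and [PO₄³⁻] = s.
Ksp = [Li⁺]^3[PO₄³⁻] = (3s)^3 · s = 27s^4 = 7.0×10⁻⁹
s = 4.0×10⁻³ mol L⁻¹
[PO₄³⁻] = s = 4.0×10⁻³ mol L⁻¹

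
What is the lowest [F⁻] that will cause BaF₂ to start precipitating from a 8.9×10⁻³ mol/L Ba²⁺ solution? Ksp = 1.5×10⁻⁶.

A salt starts to precipitate once the ion product Q reaches its Ksp.
BaF₂(s) ⇌ Ba²⁺(aq) + 2 F⁻(aq)
Ksp = [Ba²⁺][F⁻]^2 = [F⁻]^2(8.9×10⁻³)
[F⁻]^2 = 1.5×10⁻⁶ / (8.9×10⁻³) = 1.7×10⁻⁴
[F⁻] = 1.3×10⁻² mol/L

1.3×10⁻² M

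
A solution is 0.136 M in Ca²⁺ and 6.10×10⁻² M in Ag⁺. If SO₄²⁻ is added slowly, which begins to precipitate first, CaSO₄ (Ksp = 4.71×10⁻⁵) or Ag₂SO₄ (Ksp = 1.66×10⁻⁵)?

The threshold for precipitation is Q = Ksp.
For CaSO₄: [SO₄²⁻] = (Ksp/[Ca²⁺]) = 3.46×10⁻⁴ M
For Ag₂SO₄: [SO₄²⁻] = (Ksp/[Ag⁺]^2) = 4.46×10⁻³ M
CaSO₄ requires the lower [SO₄²⁻], so it precipitates first.

CaSO₄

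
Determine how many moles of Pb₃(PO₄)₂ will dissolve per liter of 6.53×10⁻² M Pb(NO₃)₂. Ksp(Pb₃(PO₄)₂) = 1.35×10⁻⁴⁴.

3.48×10⁻²¹ M

Pb₃(PO₄)₂(s) ⇌ 3 Pb²⁺(aq) + 2 PO₄³⁻(aq)
Let s be the solubility of Pb₃(PO₄)₂ here. The common ion gives [Pb²⁺] ≈ 6.53×10⁻² M, and [PO₄³⁻] = 2s.
Ksp = [Pb²⁺]^3[PO₄³⁻]^2 = (6.53×10⁻²)^3(2s)^2
(2s)^2 = 1.35×10⁻⁴⁴ / (6.53×10⁻²)^3 = 4.85×10⁻⁴¹
s = 3.48×10⁻²¹ M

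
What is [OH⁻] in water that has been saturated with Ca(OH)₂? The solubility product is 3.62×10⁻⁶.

1.93×10⁻² M

Ca(OH)₂(s) ⇌ Ca²⁺(aq) + 2 OH⁻(aq)
Call the molar solubility s, so that [Ca²⁺] = s and [OH⁻] = 2s.
Ksp = [Ca²⁺][OH⁻]^2 = s · (2s)^2 = 4s^3 = 3.62×10⁻⁶
s = 9.67×10⁻³ mol/L
[OH⁻] = 2s = 1.93×10⁻² mol/L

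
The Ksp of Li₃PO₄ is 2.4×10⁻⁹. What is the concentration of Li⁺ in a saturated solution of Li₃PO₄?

9.2×10⁻³ M

Li₃PO₄(s) ⇌ 3 Li⁺(aq) + PO₄³⁻(aq)
If s mol/L of Li₃PO₄ dissolves, [Li⁺] = 3s and [PO₄³⁻] = s.
Ksp = [Li⁺]^3[PO₄³⁻] = (3s)^3 · s = 27s^4 = 2.4×10⁻⁹
s = 3.1×10⁻³ M
[Li⁺] = 3s = 9.2×10⁻³ M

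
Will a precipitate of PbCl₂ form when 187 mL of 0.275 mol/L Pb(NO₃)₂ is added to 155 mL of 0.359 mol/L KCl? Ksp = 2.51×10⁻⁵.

The combined volume is 342 mL.
[Pb²⁺] = (0.275)(187)/342 = 0.150 mol/L
[Cl⁻] = (0.359)(155)/342 = 0.163 mol/L
Q = [Pb²⁺][Cl⁻]^2 = 3.98×10⁻³
Because Q > Ksp (3.98×10⁻³ vs 2.51×10⁻⁵), a precipitate of PbCl₂ forms.

Yes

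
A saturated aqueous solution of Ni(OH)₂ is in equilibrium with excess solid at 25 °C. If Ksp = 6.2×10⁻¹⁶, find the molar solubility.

5.4×10⁻⁶ M

Ni(OH)₂(s) ⇌ Ni²⁺(aq) + 2 OH⁻(aq)
For each mole of Ni(OH)₂ that dissolves per liter, [Ni²⁺] = s and [OH⁻] = 2s; let s denote this solubility.
Ksp = [Ni²⁺][OH⁻]^2 = s · (2s)^2 = 4s^3
4s^3 = 6.2×10⁻¹⁶  ⇒  s^3 = 1.6×10⁻¹⁶
Taking the 3rd root, s = 5.4×10⁻⁶ mol/L.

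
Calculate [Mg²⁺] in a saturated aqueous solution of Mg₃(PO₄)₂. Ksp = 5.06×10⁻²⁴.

Mg₃(PO₄)₂(s) ⇌ 3 Mg²⁺(aq) + 2 PO₄³⁻(aq)
With molar solubility s: [Mg²⁺] = 3s, [PO₄³⁻] = 2s.
Ksp = [Mg²⁺]^3[PO₄³⁻]^2 = (3s)^3 · (2s)^2 = 108s^5 = 5.06×10⁻²⁴
s = 8.59×10⁻⁶ mol L⁻¹
[Mg²⁺] = 3s = 2.58×10⁻⁵ mol L⁻¹

2.58×10⁻⁵ M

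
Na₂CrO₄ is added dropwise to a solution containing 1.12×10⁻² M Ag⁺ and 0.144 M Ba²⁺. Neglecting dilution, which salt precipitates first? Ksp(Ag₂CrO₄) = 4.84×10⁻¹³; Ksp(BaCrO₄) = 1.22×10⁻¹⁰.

BaCrO₄

Each salt precipitates once Q = Ksp for that salt.
For Ag₂CrO₄: [CrO₄²⁻] = (Ksp/[Ag⁺]^2) = 3.86×10⁻⁹ M
For BaCrO₄: [CrO₄²⁻] = (Ksp/[Ba²⁺]) = 8.47×10⁻¹⁰ M
The smaller threshold [CrO₄²⁻] is reached first, so BaCrO₄ precipitates first.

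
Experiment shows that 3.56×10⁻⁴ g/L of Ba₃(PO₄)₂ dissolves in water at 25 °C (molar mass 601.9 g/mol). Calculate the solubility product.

Ksp = 7.82×10⁻³⁰

s = (3.56×10⁻⁴ g L⁻¹)/(601.9 g mol⁻¹) = 5.9146×10⁻⁷ M
Ba₃(PO₄)₂(s) ⇌ 3 Ba²⁺(aq) + 2 PO₄³⁻(aq)
For each mole of Ba₃(PO₄)₂ that dissolves per liter, [Ba²⁺] = 3s and [PO₄³⁻] = 2s; let s denote this solubility.
Ksp = [Ba²⁺]^3[PO₄³⁻]^2 = (3s)^3 · (2s)^2 = 108s^5
Ksp = 108 × (5.9146×10⁻⁷)^5 = 7.82×10⁻³⁰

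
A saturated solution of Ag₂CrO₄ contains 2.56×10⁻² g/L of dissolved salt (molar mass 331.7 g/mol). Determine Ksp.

Molar solubility s = (2.56×10⁻² g/L) / (331.7 g/mol) = 7.7178×10⁻⁵ mol/L
Ag₂CrO₄(s) ⇌ 2 Ag⁺(aq) + CrO₄²⁻(aq)
For each mole of Ag₂CrO₄ that dissolves per liter, [Ag⁺] = 2s and [CrO₄²⁻] = s; let s denote this solubility.
Ksp = [Ag⁺]^2[CrO₄²⁻] = (2s)^2 · s = 4s^3
Ksp = 4 × (7.7178×10⁻⁵)^3 = 1.84×10⁻¹²

Ksp = 1.84×10⁻¹²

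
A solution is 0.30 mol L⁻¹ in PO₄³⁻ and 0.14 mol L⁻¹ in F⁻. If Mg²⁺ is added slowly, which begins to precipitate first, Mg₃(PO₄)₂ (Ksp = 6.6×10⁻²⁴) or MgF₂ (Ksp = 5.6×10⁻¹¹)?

The threshold for precipitation is Q = Ksp.
For Mg₃(PO₄)₂: [Mg²⁺] = (Ksp/[PO₄³⁻]^2)^(1/3) = 4.2×10⁻⁸ mol L⁻¹
For MgF₂: [Mg²⁺] = (Ksp/[F⁻]^2) = 2.9×10⁻⁹ mol L⁻¹
The smaller threshold [Mg²⁺] is reached first, so MgF₂ precipitates first.

MgF₂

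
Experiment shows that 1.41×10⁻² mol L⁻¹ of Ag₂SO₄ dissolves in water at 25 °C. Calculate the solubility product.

Ag₂SO₄(s) ⇌ 2 Ag⁺(aq) + SO₄²⁻(aq)
For each mole of Ag₂SO₄ that dissolves per liter, [Ag⁺] = 2s and [SO₄²⁻] = s; let s denote this solubility.
Ksp = [Ag⁺]^2[SO₄²⁻] = (2s)^2 · s = 4s^3
Ksp = 4 × (1.41×10⁻²)^3 = 1.12×10⁻⁵

Ksp = 1.12×10⁻⁵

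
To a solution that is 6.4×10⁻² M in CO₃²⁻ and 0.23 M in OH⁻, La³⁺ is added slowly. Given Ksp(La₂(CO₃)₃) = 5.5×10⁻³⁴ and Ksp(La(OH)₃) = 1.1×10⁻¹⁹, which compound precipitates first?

La(OH)₃

The threshold for precipitation is Q = Ksp.
For La₂(CO₃)₃: [La³⁺] = (Ksp/[CO₃²⁻]^3)^(1/2) = 1.4×10⁻¹⁵ M
For La(OH)₃: [La³⁺] = (Ksp/[OH⁻]^3) = 9.0×10⁻¹⁸ M
Since La(OH)₃ needs less La³⁺ to reach saturation, it precipitates first.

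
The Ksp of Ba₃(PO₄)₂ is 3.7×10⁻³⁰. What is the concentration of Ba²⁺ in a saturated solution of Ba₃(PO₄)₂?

Ba₃(PO₄)₂(s) ⇌ 3 Ba²⁺(aq) + 2 PO₄³⁻(aq)
Call the molar solubility s, so that [Ba²⁺] = 3s and [PO₄³⁻] = 2s.
Ksp = [Ba²⁺]^3[PO₄³⁻]^2 = (3s)^3 · (2s)^2 = 108s^5 = 3.7×10⁻³⁰
s = 5.1×10⁻⁷ mol L⁻¹
[Ba²⁺] = 3s = 1.5×10⁻⁶ mol L⁻¹

1.5×10⁻⁶ M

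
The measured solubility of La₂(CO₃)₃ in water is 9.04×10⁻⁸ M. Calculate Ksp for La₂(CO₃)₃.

Ksp = 6.52×10⁻³⁴

La₂(CO₃)₃(s) ⇌ 2 La³⁺(aq) + 3 CO₃²⁻(aq)
Let s be the molar solubility. Then [La³⁺] = 2s and [CO₃²⁻] = 3s.
Ksp = [La³⁺]^2[CO₃²⁻]^3 = (2s)^2 · (3s)^3 = 108s^5
Ksp = 108 × (9.04×10⁻⁸)^5 = 6.52×10⁻³⁴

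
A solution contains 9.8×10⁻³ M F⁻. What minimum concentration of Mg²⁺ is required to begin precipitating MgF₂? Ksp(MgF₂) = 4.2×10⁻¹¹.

Precipitation of each salt begins when its ion product equals Ksp.
MgF₂(s) ⇌ Mg²⁺(aq) + 2 F⁻(aq)
Ksp = [Mg²⁺][F⁻]^2 = [Mg²⁺](9.8×10⁻³)^2
[Mg²⁺] = 4.2×10⁻¹¹ / (9.8×10⁻³)^2 = 4.4×10⁻⁷
[Mg²⁺] = 4.4×10⁻⁷ M

4.4×10⁻⁷ M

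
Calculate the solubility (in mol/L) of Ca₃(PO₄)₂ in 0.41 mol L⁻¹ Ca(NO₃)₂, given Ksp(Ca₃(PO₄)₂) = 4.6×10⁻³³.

1.3×10⁻¹⁶ M

Ca₃(PO₄)₂(s) ⇌ 3 Ca²⁺(aq) + 2 PO₄³⁻(aq)
The solution already contains Ca²⁺ at 0.41 mol L⁻¹. Let s be the molar solubility of Ca₃(PO₄)₂.
[Ca²⁺] ≈ 0.41 mol L⁻¹ (common ion dominates); [PO₄³⁻] = 2s.
Ksp = [Ca²⁺]^3[PO₄³⁻]^2 = (0.41)^3(2s)^2
(2s)^2 = 4.6×10⁻³³ / (0.41)^3 = 6.7×10⁻³²
s = 1.3×10⁻¹⁶ mol L⁻¹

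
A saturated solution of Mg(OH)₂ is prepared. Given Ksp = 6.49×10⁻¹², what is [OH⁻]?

Mg(OH)₂(s) ⇌ Mg²⁺(aq) + 2 OH⁻(aq)
Call the molar solubility s, so that [Mg²⁺] = s and [OH⁻] = 2s.
Ksp = [Mg²⁺][OH⁻]^2 = s · (2s)^2 = 4s^3 = 6.49×10⁻¹²
s = 1.18×10⁻⁴ mol/L
[OH⁻] = 2s = 2.35×10⁻⁴ mol/L

2.35×10⁻⁴ M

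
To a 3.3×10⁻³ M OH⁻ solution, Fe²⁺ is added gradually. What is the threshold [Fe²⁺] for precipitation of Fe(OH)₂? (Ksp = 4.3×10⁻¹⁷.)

3.9×10⁻¹² M

The threshold for precipitation is Q = Ksp.
Fe(OH)₂(s) ⇌ Fe²⁺(aq) + 2 OH⁻(aq)
Ksp = [Fe²⁺][OH⁻]^2 = [Fe²⁺](3.3×10⁻³)^2
[Fe²⁺] = 4.3×10⁻¹⁷ / (3.3×10⁻³)^2 = 3.9×10⁻¹²
[Fe²⁺] = 3.9×10⁻¹² M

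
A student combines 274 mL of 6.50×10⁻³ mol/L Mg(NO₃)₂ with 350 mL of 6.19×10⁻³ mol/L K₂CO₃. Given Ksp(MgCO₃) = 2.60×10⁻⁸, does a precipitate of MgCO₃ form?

Yes

After mixing, V = 274 mL + 350 mL = 624 mL.
[Mg²⁺] = (6.50×10⁻³)(274)/624 = 2.85×10⁻³ mol/L
[CO₃²⁻] = (6.19×10⁻³)(350)/624 = 3.47×10⁻³ mol/L
Q = [Mg²⁺][CO₃²⁻] = 9.91×10⁻⁶
Because Q > Ksp (9.91×10⁻⁶ vs 2.60×10⁻⁸), a precipitate of MgCO₃ forms.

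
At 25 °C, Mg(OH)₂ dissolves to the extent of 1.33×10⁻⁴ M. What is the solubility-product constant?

Ksp = 9.41×10⁻¹²

Mg(OH)₂(s) ⇌ Mg²⁺(aq) + 2 OH⁻(aq)
With molar solubility s: [Mg²⁺] = s, [OH⁻] = 2s.
Ksp = [Mg²⁺][OH⁻]^2 = s · (2s)^2 = 4s^3
Ksp = 4 × (1.33×10⁻⁴)^3 = 9.41×10⁻¹²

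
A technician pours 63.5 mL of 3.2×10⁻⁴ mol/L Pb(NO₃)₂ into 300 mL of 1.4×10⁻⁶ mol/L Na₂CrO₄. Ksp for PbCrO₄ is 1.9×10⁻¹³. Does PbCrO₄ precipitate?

Yes

After mixing, V = 63.5 mL + 300 mL = 363.5 mL.
[Pb²⁺] = (3.2×10⁻⁴)(63.5)/363.5 = 5.6×10⁻⁵ mol/L
[CrO₄²⁻] = (1.4×10⁻⁶)(300)/363.5 = 1.2×10⁻⁶ mol/L
Q = [Pb²⁺][CrO₄²⁻] = 6.5×10⁻¹¹
Since Q (6.5×10⁻¹¹) exceeds Ksp (1.9×10⁻¹³), PbCrO₄ will precipitate.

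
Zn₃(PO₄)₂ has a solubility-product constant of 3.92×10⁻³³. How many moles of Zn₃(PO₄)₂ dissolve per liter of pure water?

Zn₃(PO₄)₂(s) ⇌ 3 Zn²⁺(aq) + 2 PO₄³⁻(aq)
For each mole of Zn₃(PO₄)₂ that dissolves per liter, [Zn²⁺] = 3s and [PO₄³⁻] = 2s; let s denote this solubility.
Ksp = [Zn²⁺]^3[PO₄³⁻]^2 = (3s)^3 · (2s)^2 = 108s^5
108s^5 = 3.92×10⁻³³  ⇒  s^5 = 3.63×10⁻³⁵
s = 1.29×10⁻⁷ mol/L

1.29×10⁻⁷ M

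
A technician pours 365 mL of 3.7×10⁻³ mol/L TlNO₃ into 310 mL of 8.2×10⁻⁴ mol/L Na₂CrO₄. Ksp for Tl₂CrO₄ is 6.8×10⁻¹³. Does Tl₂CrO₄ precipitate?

Yes

Total volume after mixing = 365 + 310 = 675 mL.
[Tl⁺] = (3.7×10⁻³)(365)/675 = 2.0×10⁻³ mol/L
[CrO₄²⁻] = (8.2×10⁻⁴)(310)/675 = 3.8×10⁻⁴ mol/L
Q = [Tl⁺]^2[CrO₄²⁻] = 1.5×10⁻⁹
Because Q > Ksp (1.5×10⁻⁹ vs 6.8×10⁻¹³), a precipitate of Tl₂CrO₄ forms.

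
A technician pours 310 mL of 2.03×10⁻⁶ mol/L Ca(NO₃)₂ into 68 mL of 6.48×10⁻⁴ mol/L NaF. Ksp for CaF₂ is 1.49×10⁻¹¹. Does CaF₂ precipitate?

No

After mixing, V = 310 mL + 68 mL = 378 mL.
[Ca²⁺] = (2.03×10⁻⁶)(310)/378 = 1.66×10⁻⁶ mol/L
[F⁻] = (6.48×10⁻⁴)(68)/378 = 1.17×10⁻⁴ mol/L
Q = [Ca²⁺][F⁻]^2 = 2.26×10⁻¹⁴
Q = 2.26×10⁻¹⁴ < Ksp = 1.49×10⁻¹¹, so the solution is unsaturated and no precipitate forms.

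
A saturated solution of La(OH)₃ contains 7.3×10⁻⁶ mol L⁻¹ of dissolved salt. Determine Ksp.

La(OH)₃(s) ⇌ La³⁺(aq) + 3 OH⁻(aq)
If s mol/L of La(OH)₃ dissolves, [La³⁺] = s and [OH⁻] = 3s.
Ksp = [La³⁺][OH⁻]^3 = s · (3s)^3 = 27s^4
Ksp = 27 × (7.3×10⁻⁶)^4 = 7.7×10⁻²⁰

Ksp = 7.7×10⁻²⁰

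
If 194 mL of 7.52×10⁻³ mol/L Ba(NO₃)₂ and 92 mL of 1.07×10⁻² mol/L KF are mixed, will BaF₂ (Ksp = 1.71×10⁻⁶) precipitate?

The combined volume is 286 mL.
[Ba²⁺] = (7.52×10⁻³)(194)/286 = 5.10×10⁻³ mol/L
[F⁻] = (1.07×10⁻²)(92)/286 = 3.44×10⁻³ mol/L
Q = [Ba²⁺][F⁻]^2 = 6.04×10⁻⁸
Q = 6.04×10⁻⁸ < Ksp = 1.71×10⁻⁶, so the solution is unsaturated and no precipitate forms.

No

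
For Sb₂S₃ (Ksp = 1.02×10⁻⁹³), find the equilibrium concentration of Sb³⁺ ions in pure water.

1.98×10⁻¹⁹ M

Sb₂S₃(s) ⇌ 2 Sb³⁺(aq) + 3 S²⁻(aq)
If s mol/L of Sb₂S₃ dissolves, [Sb³⁺] = 2s and [S²⁻] = 3s.
Ksp = [Sb³⁺]^2[S²⁻]^3 = (2s)^2 · (3s)^3 = 108s^5 = 1.02×10⁻⁹³
s = 9.89×10⁻²⁰ mol L⁻¹
[Sb³⁺] = 2s = 1.98×10⁻¹⁹ mol L⁻¹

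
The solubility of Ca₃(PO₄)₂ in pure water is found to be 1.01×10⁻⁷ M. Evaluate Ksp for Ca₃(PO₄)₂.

Ca₃(PO₄)₂(s) ⇌ 3 Ca²⁺(aq) + 2 PO₄³⁻(aq)
Call the molar solubility s, so that [Ca²⁺] = 3s and [PO₄³⁻] = 2s.
Ksp = [Ca²⁺]^3[PO₄³⁻]^2 = (3s)^3 · (2s)^2 = 108s^5
Ksp = 108 × (1.01×10⁻⁷)^5 = 1.14×10⁻³³

Ksp = 1.14×10⁻³³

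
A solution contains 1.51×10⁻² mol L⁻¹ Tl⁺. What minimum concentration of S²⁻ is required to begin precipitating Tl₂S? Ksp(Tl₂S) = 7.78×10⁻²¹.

3.41×10⁻¹⁷ M

The threshold for precipitation is Q = Ksp.
Tl₂S(s) ⇌ 2 Tl⁺(aq) + S²⁻(aq)
Ksp = [Tl⁺]^2[S²⁻] = [S²⁻](1.51×10⁻²)^2
[S²⁻] = 7.78×10⁻²¹ / (1.51×10⁻²)^2 = 3.41×10⁻¹⁷
[S²⁻] = 3.41×10⁻¹⁷ mol L⁻¹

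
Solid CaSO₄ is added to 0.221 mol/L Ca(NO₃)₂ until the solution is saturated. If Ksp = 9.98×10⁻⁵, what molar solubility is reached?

4.52×10⁻⁴ M

CaSO₄(s) ⇌ Ca²⁺(aq) + SO₄²⁻(aq)
Ca²⁺ is already present at 0.221 mol/L. If s mol/L of CaSO₄ dissolves, [SO₄²⁻] = s while [Ca²⁺] ≈ 0.221 mol/L.
Ksp = [Ca²⁺][SO₄²⁻] = (0.221)s
s = 9.98×10⁻⁵ / (0.221) = 4.52×10⁻⁴
s = 4.52×10⁻⁴ mol/L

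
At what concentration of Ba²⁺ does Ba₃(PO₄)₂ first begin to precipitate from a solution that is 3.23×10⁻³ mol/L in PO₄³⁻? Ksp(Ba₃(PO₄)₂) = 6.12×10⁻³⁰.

8.37×10⁻⁹ M

Each salt precipitates once Q = Ksp for that salt.
Ba₃(PO₄)₂(s) ⇌ 3 Ba²⁺(aq) + 2 PO₄³⁻(aq)
Ksp = [Ba²⁺]^3[PO₄³⁻]^2 = [Ba²⁺]^3(3.23×10⁻³)^2
[Ba²⁺]^3 = 6.12×10⁻³⁰ / (3.23×10⁻³)^2 = 5.87×10⁻²⁵
[Ba²⁺] = 8.37×10⁻⁹ mol/L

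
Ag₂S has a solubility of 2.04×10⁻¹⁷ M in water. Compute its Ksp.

Ag₂S(s) ⇌ 2 Ag⁺(aq) + S²⁻(aq)
For each mole of Ag₂S that dissolves per liter, [Ag⁺] = 2s and [S²⁻] = s; let s denote this solubility.
Ksp = [Ag⁺]^2[S²⁻] = (2s)^2 · s = 4s^3
Ksp = 4 × (2.04×10⁻¹⁷)^3 = 3.40×10⁻⁵⁰

Ksp = 3.40×10⁻⁵⁰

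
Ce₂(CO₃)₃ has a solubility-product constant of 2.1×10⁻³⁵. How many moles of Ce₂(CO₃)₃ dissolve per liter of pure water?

Ce₂(CO₃)₃(s) ⇌ 2 Ce³⁺(aq) + 3 CO₃²⁻(aq)
Call the molar solubility s, so that [Ce³⁺] = 2s and [CO₃²⁻] = 3s.
Ksp = [Ce³⁺]^2[CO₃²⁻]^3 = (2s)^2 · (3s)^3 = 108s^5
108s^5 = 2.1×10⁻³⁵  ⇒  s^5 = 1.9×10⁻³⁷
Taking the 5th root, s = 4.5×10⁻⁸ mol L⁻¹.

4.5×10⁻⁸ M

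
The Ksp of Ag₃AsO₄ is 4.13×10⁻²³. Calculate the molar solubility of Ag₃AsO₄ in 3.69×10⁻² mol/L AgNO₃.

8.22×10⁻¹⁹ M

Ag₃AsO₄(s) ⇌ 3 Ag⁺(aq) + AsO₄³⁻(aq)
Let s be the solubility of Ag₃AsO₄ here. The common ion gives [Ag⁺] ≈ 3.69×10⁻² mol/L, and [AsO₄³⁻] = s.
Ksp = [Ag⁺]^3[AsO₄³⁻] = (3.69×10⁻²)^3s
s = 4.13×10⁻²³ / (3.69×10⁻²)^3 = 8.22×10⁻¹⁹
s = 8.22×10⁻¹⁹ mol/L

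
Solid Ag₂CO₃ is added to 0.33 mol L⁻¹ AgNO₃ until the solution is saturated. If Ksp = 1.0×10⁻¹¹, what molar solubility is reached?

9.2×10⁻¹¹ M

Ag₂CO₃(s) ⇌ 2 Ag⁺(aq) + CO₃²⁻(aq)
With Ag⁺ already at 0.33 mol L⁻¹ and s small, take [Ag⁺] ≈ 0.33 mol L⁻¹ and [CO₃²⁻] = s.
Ksp = [Ag⁺]^2[CO₃²⁻] = (0.33)^2s
s = 1.0×10⁻¹¹ / (0.33)^2 = 9.2×10⁻¹¹
s = 9.2×10⁻¹¹ mol L⁻¹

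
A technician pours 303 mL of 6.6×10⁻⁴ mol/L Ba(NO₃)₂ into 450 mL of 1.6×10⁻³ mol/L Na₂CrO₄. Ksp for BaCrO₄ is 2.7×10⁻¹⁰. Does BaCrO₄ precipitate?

Yes

The combined volume is 753 mL.
[Ba²⁺] = (6.6×10⁻⁴)(303)/753 = 2.7×10⁻⁴ mol/L
[CrO₄²⁻] = (1.6×10⁻³)(450)/753 = 9.6×10⁻⁴ mol/L
Q = [Ba²⁺][CrO₄²⁻] = 2.5×10⁻⁷
Since Q (2.5×10⁻⁷) exceeds Ksp (2.7×10⁻¹⁰), BaCrO₄ will precipitate.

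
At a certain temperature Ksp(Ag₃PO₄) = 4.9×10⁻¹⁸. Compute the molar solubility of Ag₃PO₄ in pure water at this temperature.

Ag₃PO₄(s) ⇌ 3 Ag⁺(aq) + PO₄³⁻(aq)
If s mol/L of Ag₃PO₄ dissolves, [Ag⁺] = 3s and [PO₄³⁻] = s.
Ksp = [Ag⁺]^3[PO₄³⁻] = (3s)^3 · s = 27s^4
27s^4 = 4.9×10⁻¹⁸  ⇒  s^4 = 1.8×10⁻¹⁹
s = (1.8×10⁻¹⁹)^(1/4) = 2.1×10⁻⁵ mol/L

2.1×10⁻⁵ M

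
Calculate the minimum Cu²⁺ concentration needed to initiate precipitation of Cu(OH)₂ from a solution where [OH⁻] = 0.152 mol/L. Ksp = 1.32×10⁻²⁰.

Precipitation of each salt begins when its ion product equals Ksp.
Cu(OH)₂(s) ⇌ Cu²⁺(aq) + 2 OH⁻(aq)
Ksp = [Cu²⁺][OH⁻]^2 = [Cu²⁺](0.152)^2
[Cu²⁺] = 1.32×10⁻²⁰ / (0.152)^2 = 5.71×10⁻¹⁹
[Cu²⁺] = 5.71×10⁻¹⁹ mol/L

5.71×10⁻¹⁹ M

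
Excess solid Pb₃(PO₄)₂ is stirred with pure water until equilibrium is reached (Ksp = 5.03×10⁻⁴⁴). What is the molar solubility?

8.58×10⁻¹⁰ M

Pb₃(PO₄)₂(s) ⇌ 3 Pb²⁺(aq) + 2 PO₄³⁻(aq)
For each mole of Pb₃(PO₄)₂ that dissolves per liter, [Pb²⁺] = 3s and [PO₄³⁻] = 2s; let s denote this solubility.
Ksp = [Pb²⁺]^3[PO₄³⁻]^2 = (3s)^3 · (2s)^2 = 108s^5
108s^5 = 5.03×10⁻⁴⁴  ⇒  s^5 = 4.66×10⁻⁴⁶
Taking the 5th root, s = 8.58×10⁻¹⁰ mol/L.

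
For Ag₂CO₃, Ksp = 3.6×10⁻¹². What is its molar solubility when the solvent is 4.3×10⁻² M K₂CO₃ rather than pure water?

4.6×10⁻⁶ M

Ag₂CO₃(s) ⇌ 2 Ag⁺(aq) + CO₃²⁻(aq)
The solution already contains CO₃²⁻ at 4.3×10⁻² M. Let s be the molar solubility of Ag₂CO₃.
[CO₃²⁻] ≈ 4.3×10⁻² M (common ion dominates); [Ag⁺] = 2s.
Ksp = [Ag⁺]^2[CO₃²⁻] = (2s)^2(4.3×10⁻²)
(2s)^2 = 3.6×10⁻¹² / (4.3×10⁻²) = 8.4×10⁻¹¹
s = 4.6×10⁻⁶ M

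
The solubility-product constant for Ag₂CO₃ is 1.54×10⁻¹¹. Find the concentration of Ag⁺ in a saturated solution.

Ag₂CO₃(s) ⇌ 2 Ag⁺(aq) + CO₃²⁻(aq)
With molar solubility s: [Ag⁺] = 2s, [CO₃²⁻] = s.
Ksp = [Ag⁺]^2[CO₃²⁻] = (2s)^2 · s = 4s^3 = 1.54×10⁻¹¹
s = 1.57×10⁻⁴ mol/L
[Ag⁺] = 2s = 3.13×10⁻⁴ mol/L

3.13×10⁻⁴ M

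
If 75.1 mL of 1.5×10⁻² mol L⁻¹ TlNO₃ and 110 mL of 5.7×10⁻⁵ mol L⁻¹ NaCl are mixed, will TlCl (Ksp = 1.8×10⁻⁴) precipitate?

Total volume after mixing = 75.1 + 110 = 185.1 mL.
[Tl⁺] = (1.5×10⁻²)(75.1)/185.1 = 6.1×10⁻³ mol L⁻¹
[Cl⁻] = (5.7×10⁻⁵)(110)/185.1 = 3.4×10⁻⁵ mol L⁻¹
Q = [Tl⁺][Cl⁻] = 2.1×10⁻⁷
Q = 2.1×10⁻⁷ < Ksp = 1.8×10⁻⁴, so the solution is unsaturated and no precipitate forms.

No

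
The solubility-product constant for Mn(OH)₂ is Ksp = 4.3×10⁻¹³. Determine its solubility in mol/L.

4.8×10⁻⁵ M

Mn(OH)₂(s) ⇌ Mn²⁺(aq) + 2 OH⁻(aq)
With molar solubility s: [Mn²⁺] = s, [OH⁻] = 2s.
Ksp = [Mn²⁺][OH⁻]^2 = s · (2s)^2 = 4s^3
4s^3 = 4.3×10⁻¹³  ⇒  s^3 = 1.1×10⁻¹³
s = 4.8×10⁻⁵ M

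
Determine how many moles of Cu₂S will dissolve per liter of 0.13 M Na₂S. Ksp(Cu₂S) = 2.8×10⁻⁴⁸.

2.3×10⁻²⁴ M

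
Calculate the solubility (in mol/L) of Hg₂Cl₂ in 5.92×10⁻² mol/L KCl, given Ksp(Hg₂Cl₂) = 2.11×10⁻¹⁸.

6.02×10⁻¹⁶ M

Hg₂Cl₂(s) ⇌ Hg₂²⁺(aq) + 2 Cl⁻(aq)
Cl⁻ is already present at 5.92×10⁻² mol/L. If s mol/L of Hg₂Cl₂ dissolves, [Hg₂²⁺] = s while [Cl⁻] ≈ 5.92×10⁻² mol/L.
Ksp = [Hg₂²⁺][Cl⁻]^2 = s(5.92×10⁻²)^2
s = 2.11×10⁻¹⁸ / (5.92×10⁻²)^2 = 6.02×10⁻¹⁶
s = 6.02×10⁻¹⁶ mol/L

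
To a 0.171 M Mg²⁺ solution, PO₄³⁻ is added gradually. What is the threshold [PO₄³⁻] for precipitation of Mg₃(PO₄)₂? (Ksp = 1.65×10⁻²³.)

5.74×10⁻¹¹ M

Precipitation begins when Q = Ksp.
Mg₃(PO₄)₂(s) ⇌ 3 Mg²⁺(aq) + 2 PO₄³⁻(aq)
Ksp = [Mg²⁺]^3[PO₄³⁻]^2 = [PO₄³⁻]^2(0.171)^3
[PO₄³⁻]^2 = 1.65×10⁻²³ / (0.171)^3 = 3.30×10⁻²¹
[PO₄³⁻] = 5.74×10⁻¹¹ M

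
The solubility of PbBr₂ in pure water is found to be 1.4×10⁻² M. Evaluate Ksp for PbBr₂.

Ksp = 1.1×10⁻⁵

PbBr₂(s) ⇌ Pb²⁺(aq) + 2 Br⁻(aq)
Call the molar solubility s, so that [Pb²⁺] = s and [Br⁻] = 2s.
Ksp = [Pb²⁺][Br⁻]^2 = s · (2s)^2 = 4s^3
Ksp = 4 × (1.4×10⁻²)^3 = 1.1×10⁻⁵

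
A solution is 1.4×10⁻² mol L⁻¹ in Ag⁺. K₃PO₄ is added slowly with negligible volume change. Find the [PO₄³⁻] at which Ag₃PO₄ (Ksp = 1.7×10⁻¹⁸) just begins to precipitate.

The threshold for precipitation is Q = Ksp.
Ag₃PO₄(s) ⇌ 3 Ag⁺(aq) + PO₄³⁻(aq)
Ksp = [Ag⁺]^3[PO₄³⁻] = [PO₄³⁻](1.4×10⁻²)^3
[PO₄³⁻] = 1.7×10⁻¹⁸ / (1.4×10⁻²)^3 = 6.2×10⁻¹³
[PO₄³⁻] = 6.2×10⁻¹³ mol L⁻¹

6.2×10⁻¹³ M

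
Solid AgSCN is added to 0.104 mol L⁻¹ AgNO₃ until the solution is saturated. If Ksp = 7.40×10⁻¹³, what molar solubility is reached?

AgSCN(s) ⇌ Ag⁺(aq) + SCN⁻(aq)
Let s be the solubility of AgSCN here. The common ion gives [Ag⁺] ≈ 0.104 mol L⁻¹, and [SCN⁻] = s.
Ksp = [Ag⁺][SCN⁻] = (0.104)s
s = 7.40×10⁻¹³ / (0.104) = 7.12×10⁻¹²
s = 7.12×10⁻¹² mol L⁻¹

7.12×10⁻¹² M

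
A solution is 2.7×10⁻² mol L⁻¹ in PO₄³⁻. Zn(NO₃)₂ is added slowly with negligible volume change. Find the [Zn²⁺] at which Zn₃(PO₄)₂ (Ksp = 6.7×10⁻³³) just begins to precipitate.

The threshold for precipitation is Q = Ksp.
Zn₃(PO₄)₂(s) ⇌ 3 Zn²⁺(aq) + 2 PO₄³⁻(aq)
Ksp = [Zn²⁺]^3[PO₄³⁻]^2 = [Zn²⁺]^3(2.7×10⁻²)^2
[Zn²⁺]^3 = 6.7×10⁻³³ / (2.7×10⁻²)^2 = 9.2×10⁻³⁰
[Zn²⁺] = 2.1×10⁻¹⁰ mol L⁻¹

2.1×10⁻¹⁰ M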